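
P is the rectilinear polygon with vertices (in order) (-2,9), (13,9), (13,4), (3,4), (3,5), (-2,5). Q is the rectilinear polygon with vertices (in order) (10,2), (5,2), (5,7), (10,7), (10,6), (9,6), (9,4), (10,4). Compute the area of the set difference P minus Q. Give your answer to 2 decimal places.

|P| = 70, |P∩Q| = 13.
|P ∖ Q| = |P| − |P∩Q| = 70 − 13 = 57.00.

57.00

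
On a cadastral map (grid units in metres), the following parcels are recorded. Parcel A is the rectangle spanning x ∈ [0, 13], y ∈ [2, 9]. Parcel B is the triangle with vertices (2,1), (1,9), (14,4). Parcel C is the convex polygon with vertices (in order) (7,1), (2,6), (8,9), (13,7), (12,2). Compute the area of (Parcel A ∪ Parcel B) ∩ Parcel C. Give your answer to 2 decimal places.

52.50

The region (Parcel A ∪ Parcel B) ∩ Parcel C is the polygon with vertices (6,2), (2,6), (8,9), (13,7), (12,2).
By the shoelace formula its area is 52.50.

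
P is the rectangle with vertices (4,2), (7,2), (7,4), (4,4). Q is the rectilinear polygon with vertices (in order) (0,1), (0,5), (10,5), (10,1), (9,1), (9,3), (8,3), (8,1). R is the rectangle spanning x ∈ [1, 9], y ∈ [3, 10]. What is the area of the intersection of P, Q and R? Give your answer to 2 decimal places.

3.00

The intersection is the polygon with vertices (4,4), (7,4), (7,3), (4,3).
By the shoelace formula its area is 3.00.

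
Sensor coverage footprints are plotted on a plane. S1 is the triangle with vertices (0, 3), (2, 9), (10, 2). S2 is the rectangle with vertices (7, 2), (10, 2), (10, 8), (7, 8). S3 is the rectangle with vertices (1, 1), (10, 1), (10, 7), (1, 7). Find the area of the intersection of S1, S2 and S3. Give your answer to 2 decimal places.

3.49

The intersection is the polygon with vertices (7,2.3), (7,4.625), (10,2).
By the shoelace formula its area is 3.49.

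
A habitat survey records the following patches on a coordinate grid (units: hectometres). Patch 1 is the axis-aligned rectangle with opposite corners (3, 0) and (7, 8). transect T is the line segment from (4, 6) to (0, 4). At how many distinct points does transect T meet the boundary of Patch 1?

The segment meets the boundary at (3,5.5).

1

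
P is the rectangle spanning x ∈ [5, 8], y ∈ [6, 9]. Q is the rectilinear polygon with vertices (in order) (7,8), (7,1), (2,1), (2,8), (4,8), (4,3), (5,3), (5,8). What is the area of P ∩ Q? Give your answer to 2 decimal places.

4.00

The intersection is the polygon with vertices (5,8), (7,8), (7,6), (5,6).
By the shoelace formula its area is 4.00.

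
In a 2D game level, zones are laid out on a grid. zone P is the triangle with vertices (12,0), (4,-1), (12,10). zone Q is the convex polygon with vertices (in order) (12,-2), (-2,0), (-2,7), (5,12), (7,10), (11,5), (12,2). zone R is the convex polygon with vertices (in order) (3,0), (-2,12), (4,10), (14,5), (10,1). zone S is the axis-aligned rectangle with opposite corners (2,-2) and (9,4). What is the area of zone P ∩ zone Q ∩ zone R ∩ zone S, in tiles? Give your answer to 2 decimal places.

8.94

The intersection is the polygon with vertices (4.928,0.275), (7.636,4), (9,4), (9,0.857).
By the shoelace formula its area is 8.94.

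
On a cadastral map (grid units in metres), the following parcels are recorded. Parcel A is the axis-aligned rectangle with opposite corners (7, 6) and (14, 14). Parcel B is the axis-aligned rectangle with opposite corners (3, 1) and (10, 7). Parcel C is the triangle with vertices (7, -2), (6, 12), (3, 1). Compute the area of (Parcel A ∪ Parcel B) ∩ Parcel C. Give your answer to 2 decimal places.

The region (Parcel A ∪ Parcel B) ∩ Parcel C is the polygon with vertices (3,1), (4.636,7), (6.357,7), (6.786,1).
By the shoelace formula its area is 16.52.

16.52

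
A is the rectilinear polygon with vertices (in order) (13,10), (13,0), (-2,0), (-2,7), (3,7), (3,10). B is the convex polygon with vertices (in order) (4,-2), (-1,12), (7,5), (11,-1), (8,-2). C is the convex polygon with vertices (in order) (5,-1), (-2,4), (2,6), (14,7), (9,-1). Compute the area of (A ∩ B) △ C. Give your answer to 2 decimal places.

45.29

|A ∩ B| = 42.0833.
|(A ∩ B) ∩ C| = 36.6448.
|(A ∩ B) △ C| = 42.0833 + 76.5 − 73.2895 = 45.29.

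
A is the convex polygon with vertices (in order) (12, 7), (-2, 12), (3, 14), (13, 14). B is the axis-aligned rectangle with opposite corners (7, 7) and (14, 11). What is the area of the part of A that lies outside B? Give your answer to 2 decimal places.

44.82

|A| = 61.5, |A∩B| = 16.6786.
|A ∖ B| = |A| − |A∩B| = 61.5 − 16.6786 = 44.82.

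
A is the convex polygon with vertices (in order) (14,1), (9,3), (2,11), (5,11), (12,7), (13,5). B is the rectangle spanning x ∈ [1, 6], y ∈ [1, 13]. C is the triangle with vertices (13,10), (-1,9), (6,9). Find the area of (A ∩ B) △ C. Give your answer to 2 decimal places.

10.37

|A ∩ B| = 8.8571.
|(A ∩ B) ∩ C| = 0.9916.
|(A ∩ B) △ C| = 8.8571 + 3.5 − 1.9832 = 10.37.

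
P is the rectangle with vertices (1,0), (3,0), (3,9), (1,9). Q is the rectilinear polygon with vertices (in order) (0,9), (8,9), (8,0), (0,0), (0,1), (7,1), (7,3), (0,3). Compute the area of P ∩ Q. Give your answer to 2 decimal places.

14.00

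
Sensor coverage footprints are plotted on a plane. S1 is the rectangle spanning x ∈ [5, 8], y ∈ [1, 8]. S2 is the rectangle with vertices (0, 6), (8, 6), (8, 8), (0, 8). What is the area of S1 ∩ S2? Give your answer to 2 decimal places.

|S1∩S2|: x∈[5,8], y∈[6,8] → 3·2 = 6.

6.00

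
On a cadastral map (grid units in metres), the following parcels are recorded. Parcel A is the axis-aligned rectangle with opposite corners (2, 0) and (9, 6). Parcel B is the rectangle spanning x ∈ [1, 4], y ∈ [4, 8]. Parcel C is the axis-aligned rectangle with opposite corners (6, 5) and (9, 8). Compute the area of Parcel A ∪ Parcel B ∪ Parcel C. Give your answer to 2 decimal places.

56.00

By inclusion–exclusion:
Individual areas: |Parcel A| = 42, |Parcel B| = 12, |Parcel C| = 9.
|Parcel A∩Parcel B|: x∈[2,4], y∈[4,6] → 2·2 = 4.
|Parcel A∩Parcel C|: x∈[6,9], y∈[5,6] → 3·1 = 3.
|Parcel B∩Parcel C| = 0 (no overlap).
|Parcel A∩Parcel B∩Parcel C| = 0.
|Parcel A ∪ Parcel B ∪ Parcel C| = 63 − 7 + 0 = 56.00.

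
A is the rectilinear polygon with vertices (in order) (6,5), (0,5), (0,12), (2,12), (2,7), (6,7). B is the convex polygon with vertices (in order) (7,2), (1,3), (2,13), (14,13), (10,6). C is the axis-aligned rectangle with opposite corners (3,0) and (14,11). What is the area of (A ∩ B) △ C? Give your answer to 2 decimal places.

120.15

|A ∩ B| = 11.15.
|(A ∩ B) ∩ C| = 6.
|(A ∩ B) △ C| = 11.15 + 121 − 12 = 120.15.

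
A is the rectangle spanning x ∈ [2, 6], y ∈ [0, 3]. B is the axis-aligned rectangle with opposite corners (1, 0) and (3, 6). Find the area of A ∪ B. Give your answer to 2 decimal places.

21.00

By inclusion–exclusion:
Individual areas: |A| = 12, |B| = 12.
|A∩B|: x∈[2,3], y∈[0,3] → 1·3 = 3.
|A ∪ B| = 24 − 3 = 21.00.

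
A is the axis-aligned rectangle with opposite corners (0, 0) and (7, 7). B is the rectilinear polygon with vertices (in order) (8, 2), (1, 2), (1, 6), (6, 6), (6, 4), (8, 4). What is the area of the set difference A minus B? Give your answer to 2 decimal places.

27.00

|A| = 49, |A∩B| = 22.
|A ∖ B| = |A| − |A∩B| = 49 − 22 = 27.00.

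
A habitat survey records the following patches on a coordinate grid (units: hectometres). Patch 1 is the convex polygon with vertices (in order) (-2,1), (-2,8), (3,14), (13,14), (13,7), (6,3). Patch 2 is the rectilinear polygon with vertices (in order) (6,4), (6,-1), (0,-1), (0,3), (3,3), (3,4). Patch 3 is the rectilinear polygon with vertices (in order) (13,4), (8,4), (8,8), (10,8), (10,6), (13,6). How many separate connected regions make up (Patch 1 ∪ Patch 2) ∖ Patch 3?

(Patch 1 ∪ Patch 2) ∖ Patch 3 is a single connected region.

1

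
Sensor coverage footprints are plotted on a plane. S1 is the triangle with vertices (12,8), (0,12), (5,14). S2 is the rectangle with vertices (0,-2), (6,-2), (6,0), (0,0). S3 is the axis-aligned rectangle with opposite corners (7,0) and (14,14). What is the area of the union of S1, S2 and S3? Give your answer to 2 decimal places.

By inclusion–exclusion:
Individual areas: |S1| = 22, |S2| = 12, |S3| = 98.
|S1∩S2| = 0.
|S1∩S3| = 6.5476.
|S2∩S3| = 0 (no overlap).
|S1∩S2∩S3| = 0.
|S1 ∪ S2 ∪ S3| = 132 − 6.5476 + 0 = 125.45.

125.45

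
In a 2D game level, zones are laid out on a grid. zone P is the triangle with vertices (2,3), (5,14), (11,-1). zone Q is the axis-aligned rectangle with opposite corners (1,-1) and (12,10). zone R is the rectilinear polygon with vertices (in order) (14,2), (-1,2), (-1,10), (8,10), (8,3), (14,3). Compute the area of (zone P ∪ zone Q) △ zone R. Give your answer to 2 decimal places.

|zone P ∪ zone Q| = 126.3818.
|(zone P ∪ zone Q) ∩ zone R| = 60.
|(zone P ∪ zone Q) △ zone R| = 126.3818 + 78 − 120 = 84.38.

84.38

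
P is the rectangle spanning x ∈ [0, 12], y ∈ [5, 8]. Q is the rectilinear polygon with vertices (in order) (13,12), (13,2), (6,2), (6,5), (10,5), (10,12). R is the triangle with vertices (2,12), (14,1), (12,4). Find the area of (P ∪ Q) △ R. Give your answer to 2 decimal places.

|P ∪ Q| = 72.
|(P ∪ Q) ∩ R| = 5.4318.
|(P ∪ Q) △ R| = 72 + 7 − 10.8636 = 68.14.

68.14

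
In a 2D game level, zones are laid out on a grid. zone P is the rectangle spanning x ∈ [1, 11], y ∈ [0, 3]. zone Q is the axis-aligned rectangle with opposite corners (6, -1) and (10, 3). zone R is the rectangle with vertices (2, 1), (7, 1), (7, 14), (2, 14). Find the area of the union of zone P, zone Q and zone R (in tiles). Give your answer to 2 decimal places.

89.00

By inclusion–exclusion:
Individual areas: |zone P| = 30, |zone Q| = 16, |zone R| = 65.
|zone P∩zone Q|: x∈[6,10], y∈[0,3] → 4·3 = 12.
|zone P∩zone R|: x∈[2,7], y∈[1,3] → 5·2 = 10.
|zone Q∩zone R|: x∈[6,7], y∈[1,3] → 1·2 = 2.
|zone P∩zone Q∩zone R| = 2.
|zone P ∪ zone Q ∪ zone R| = 111 − 24 + 2 = 89.00.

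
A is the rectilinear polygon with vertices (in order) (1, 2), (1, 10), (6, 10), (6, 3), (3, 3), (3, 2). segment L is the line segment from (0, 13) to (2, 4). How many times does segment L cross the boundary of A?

1

The segment meets the boundary at (1,8.5).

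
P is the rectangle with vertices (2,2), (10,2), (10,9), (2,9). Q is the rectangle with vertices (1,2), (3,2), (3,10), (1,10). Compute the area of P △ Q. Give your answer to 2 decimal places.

|P∩Q|: x∈[2,3], y∈[2,9] → 1·7 = 7.
|P △ Q| = |P| + |Q| − 2·|P∩Q| = 56 + 16 − 14 = 58.00.

58.00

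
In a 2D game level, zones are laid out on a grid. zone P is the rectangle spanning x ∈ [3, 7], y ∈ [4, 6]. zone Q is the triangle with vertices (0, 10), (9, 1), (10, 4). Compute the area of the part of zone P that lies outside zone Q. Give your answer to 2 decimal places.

4.03

|zone P| = 8, |zone P∩zone Q| = 3.9667.
|zone P ∖ zone Q| = |zone P| − |zone P∩zone Q| = 8 − 3.9667 = 4.03.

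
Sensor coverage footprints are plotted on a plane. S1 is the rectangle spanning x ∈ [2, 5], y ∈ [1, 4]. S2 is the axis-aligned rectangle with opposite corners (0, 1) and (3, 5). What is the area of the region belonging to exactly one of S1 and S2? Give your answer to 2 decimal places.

|S1∩S2|: x∈[2,3], y∈[1,4] → 1·3 = 3.
|S1 △ S2| = |S1| + |S2| − 2·|S1∩S2| = 9 + 12 − 6 = 15.00.

15.00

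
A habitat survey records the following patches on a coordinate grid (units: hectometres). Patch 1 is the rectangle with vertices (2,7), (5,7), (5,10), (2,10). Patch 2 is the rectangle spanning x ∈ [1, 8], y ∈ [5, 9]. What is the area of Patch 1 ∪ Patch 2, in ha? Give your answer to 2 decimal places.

By inclusion–exclusion:
Individual areas: |Patch 1| = 9, |Patch 2| = 28.
|Patch 1∩Patch 2|: x∈[2,5], y∈[7,9] → 3·2 = 6.
|Patch 1 ∪ Patch 2| = 37 − 6 = 31.00.

31.00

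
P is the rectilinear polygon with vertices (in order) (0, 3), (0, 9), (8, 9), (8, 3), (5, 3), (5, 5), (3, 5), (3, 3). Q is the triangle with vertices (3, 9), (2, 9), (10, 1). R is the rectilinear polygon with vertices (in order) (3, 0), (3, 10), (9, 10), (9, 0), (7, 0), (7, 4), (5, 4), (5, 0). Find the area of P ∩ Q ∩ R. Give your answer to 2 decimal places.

3.21

The intersection is the polygon with vertices (8,3.286), (8,3), (7,4), (3,8), (3,9).
By the shoelace formula its area is 3.21.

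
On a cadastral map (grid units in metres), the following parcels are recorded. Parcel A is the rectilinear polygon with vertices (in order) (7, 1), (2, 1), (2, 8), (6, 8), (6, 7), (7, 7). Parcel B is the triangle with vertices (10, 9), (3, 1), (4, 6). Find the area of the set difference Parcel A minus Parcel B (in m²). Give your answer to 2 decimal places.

23.64

|Parcel A| = 34, |Parcel A∩Parcel B| = 10.3571.
|Parcel A ∖ Parcel B| = |Parcel A| − |Parcel A∩Parcel B| = 34 − 10.3571 = 23.64.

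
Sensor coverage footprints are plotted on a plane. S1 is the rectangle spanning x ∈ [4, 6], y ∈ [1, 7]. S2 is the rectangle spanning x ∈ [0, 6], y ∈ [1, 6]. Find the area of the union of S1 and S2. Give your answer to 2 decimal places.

32.00

By inclusion–exclusion:
Individual areas: |S1| = 12, |S2| = 30.
|S1∩S2|: x∈[4,6], y∈[1,6] → 2·5 = 10.
|S1 ∪ S2| = 42 − 10 = 32.00.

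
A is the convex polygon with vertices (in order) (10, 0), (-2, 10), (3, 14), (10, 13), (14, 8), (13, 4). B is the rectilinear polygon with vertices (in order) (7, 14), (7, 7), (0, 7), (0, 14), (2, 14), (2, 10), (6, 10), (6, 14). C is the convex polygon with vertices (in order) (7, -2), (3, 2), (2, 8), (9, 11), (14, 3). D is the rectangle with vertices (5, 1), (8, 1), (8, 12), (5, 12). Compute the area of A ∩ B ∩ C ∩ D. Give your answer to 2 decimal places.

The intersection is the polygon with vertices (5,7), (5,9.286), (7,10.143), (7,7).
By the shoelace formula its area is 5.43.

5.43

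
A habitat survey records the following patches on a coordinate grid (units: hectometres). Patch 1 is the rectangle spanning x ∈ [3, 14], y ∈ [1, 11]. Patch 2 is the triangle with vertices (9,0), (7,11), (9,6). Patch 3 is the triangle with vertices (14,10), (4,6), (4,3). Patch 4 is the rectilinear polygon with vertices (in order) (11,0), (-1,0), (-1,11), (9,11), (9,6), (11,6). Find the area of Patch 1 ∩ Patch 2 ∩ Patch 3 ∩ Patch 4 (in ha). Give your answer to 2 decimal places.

The intersection is the polygon with vertices (8.31,7.724), (8.844,6.391), (7.952,5.766), (7.644,7.458).
By the shoelace formula its area is 1.37.

1.37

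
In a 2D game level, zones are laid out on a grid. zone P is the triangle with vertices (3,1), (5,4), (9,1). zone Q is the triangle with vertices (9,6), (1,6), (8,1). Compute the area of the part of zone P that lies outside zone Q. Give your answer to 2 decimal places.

6.37

|zone P| = 9, |zone P∩zone Q| = 2.6255.
|zone P ∖ zone Q| = |zone P| − |zone P∩zone Q| = 9 − 2.6255 = 6.37.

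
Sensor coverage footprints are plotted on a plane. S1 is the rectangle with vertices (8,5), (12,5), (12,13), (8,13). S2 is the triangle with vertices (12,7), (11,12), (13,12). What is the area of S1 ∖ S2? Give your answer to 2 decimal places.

29.50

|S1| = 32, |S1∩S2| = 2.5.
|S1 ∖ S2| = |S1| − |S1∩S2| = 32 − 2.5 = 29.50.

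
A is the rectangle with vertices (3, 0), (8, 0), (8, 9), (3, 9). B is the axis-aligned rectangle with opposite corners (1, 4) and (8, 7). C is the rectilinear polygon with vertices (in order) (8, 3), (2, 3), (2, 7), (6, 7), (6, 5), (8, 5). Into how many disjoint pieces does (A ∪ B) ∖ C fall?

(A ∪ B) ∖ C splits into 3 disjoint pieces (area 15, area 3, area 14).

3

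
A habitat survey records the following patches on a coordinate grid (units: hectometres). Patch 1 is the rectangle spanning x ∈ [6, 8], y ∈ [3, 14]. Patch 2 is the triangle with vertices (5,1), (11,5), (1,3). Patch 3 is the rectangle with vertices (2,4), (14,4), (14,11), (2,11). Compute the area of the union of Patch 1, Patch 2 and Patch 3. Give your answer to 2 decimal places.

By inclusion–exclusion:
Individual areas: |Patch 1| = 22, |Patch 2| = 14, |Patch 3| = 84.
|Patch 1∩Patch 2| = 2.4.
|Patch 1∩Patch 3|: x∈[6,8], y∈[4,11] → 2·7 = 14.
|Patch 2∩Patch 3| = 1.75.
|Patch 1∩Patch 2∩Patch 3| = 0.4.
|Patch 1 ∪ Patch 2 ∪ Patch 3| = 120 − 18.15 + 0.4 = 102.25.

102.25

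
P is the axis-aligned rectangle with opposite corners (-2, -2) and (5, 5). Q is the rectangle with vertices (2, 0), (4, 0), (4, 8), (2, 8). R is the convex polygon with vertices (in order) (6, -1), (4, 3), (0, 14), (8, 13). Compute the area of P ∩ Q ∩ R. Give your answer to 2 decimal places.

The intersection is the polygon with vertices (4,3), (3.273,5), (4,5).
By the shoelace formula its area is 0.73.

0.73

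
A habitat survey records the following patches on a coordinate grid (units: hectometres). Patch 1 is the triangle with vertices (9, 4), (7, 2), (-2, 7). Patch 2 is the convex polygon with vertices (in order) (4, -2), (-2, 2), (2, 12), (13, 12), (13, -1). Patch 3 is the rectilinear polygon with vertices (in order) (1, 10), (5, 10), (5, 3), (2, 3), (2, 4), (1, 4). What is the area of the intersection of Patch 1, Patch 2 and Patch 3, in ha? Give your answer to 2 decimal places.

5.66

The intersection is the polygon with vertices (1,5.333), (1,6.182), (5,5.091), (5,3.111).
By the shoelace formula its area is 5.66.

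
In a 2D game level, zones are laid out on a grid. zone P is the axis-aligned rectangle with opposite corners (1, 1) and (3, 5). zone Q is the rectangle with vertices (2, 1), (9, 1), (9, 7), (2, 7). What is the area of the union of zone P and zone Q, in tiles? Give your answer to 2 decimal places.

46.00

By inclusion–exclusion:
Individual areas: |zone P| = 8, |zone Q| = 42.
|zone P∩zone Q|: x∈[2,3], y∈[1,5] → 1·4 = 4.
|zone P ∪ zone Q| = 50 − 4 = 46.00.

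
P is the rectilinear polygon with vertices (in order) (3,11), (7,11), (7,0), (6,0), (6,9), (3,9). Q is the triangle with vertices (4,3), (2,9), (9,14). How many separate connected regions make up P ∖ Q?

P ∖ Q splits into 2 disjoint pieces (area 1.1571, area 8.5).

2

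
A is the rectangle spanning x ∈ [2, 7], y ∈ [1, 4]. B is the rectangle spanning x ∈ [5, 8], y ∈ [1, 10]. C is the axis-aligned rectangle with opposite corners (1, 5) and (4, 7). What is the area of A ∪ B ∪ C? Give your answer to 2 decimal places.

By inclusion–exclusion:
Individual areas: |A| = 15, |B| = 27, |C| = 6.
|A∩B|: x∈[5,7], y∈[1,4] → 2·3 = 6.
|A∩C| = 0 (no overlap).
|B∩C| = 0 (no overlap).
|A∩B∩C| = 0.
|A ∪ B ∪ C| = 48 − 6 + 0 = 42.00.

42.00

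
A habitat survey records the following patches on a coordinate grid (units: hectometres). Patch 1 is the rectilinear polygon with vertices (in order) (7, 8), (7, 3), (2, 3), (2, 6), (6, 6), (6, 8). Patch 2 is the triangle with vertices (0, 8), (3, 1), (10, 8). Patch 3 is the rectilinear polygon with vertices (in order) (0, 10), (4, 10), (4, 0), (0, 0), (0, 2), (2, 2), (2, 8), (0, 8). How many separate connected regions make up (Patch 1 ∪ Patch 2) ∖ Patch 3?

(Patch 1 ∪ Patch 2) ∖ Patch 3 splits into 2 disjoint pieces (area 20, area 4.6667).

2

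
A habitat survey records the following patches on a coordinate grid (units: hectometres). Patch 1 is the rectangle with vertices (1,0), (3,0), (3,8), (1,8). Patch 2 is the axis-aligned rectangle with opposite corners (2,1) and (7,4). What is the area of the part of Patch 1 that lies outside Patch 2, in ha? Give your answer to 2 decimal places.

|Patch 1∩Patch 2|: x∈[2,3], y∈[1,4] → 1·3 = 3.
|Patch 1| = 16.
|Patch 1 ∖ Patch 2| = |Patch 1| − |Patch 1∩Patch 2| = 16 − 3 = 13.00.

13.00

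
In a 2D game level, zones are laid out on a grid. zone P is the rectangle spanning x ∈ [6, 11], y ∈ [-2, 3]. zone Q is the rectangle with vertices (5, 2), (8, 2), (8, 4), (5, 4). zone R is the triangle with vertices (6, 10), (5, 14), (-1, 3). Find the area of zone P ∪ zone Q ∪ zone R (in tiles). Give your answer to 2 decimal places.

By inclusion–exclusion:
Individual areas: |zone P| = 25, |zone Q| = 6, |zone R| = 17.5.
|zone P∩zone Q|: x∈[6,8], y∈[2,3] → 2·1 = 2.
|zone P∩zone R| = 0.
|zone Q∩zone R| = 0.
|zone P∩zone Q∩zone R| = 0.
|zone P ∪ zone Q ∪ zone R| = 48.5 − 2 + 0 = 46.50.

46.50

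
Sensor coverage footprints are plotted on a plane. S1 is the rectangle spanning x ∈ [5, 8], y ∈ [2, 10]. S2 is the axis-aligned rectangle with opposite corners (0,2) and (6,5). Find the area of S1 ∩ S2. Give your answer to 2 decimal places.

3.00

|S1∩S2|: x∈[5,6], y∈[2,5] → 1·3 = 3.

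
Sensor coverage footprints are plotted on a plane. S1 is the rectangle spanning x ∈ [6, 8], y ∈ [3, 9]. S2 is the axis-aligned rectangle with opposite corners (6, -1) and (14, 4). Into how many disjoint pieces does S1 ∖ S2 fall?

1

S1 ∖ S2 is a single connected region.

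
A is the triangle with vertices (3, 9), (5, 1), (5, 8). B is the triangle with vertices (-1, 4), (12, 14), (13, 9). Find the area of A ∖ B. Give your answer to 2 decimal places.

4.10

|A| = 7, |A∩B| = 2.8957.
|A ∖ B| = |A| − |A∩B| = 7 − 2.8957 = 4.10.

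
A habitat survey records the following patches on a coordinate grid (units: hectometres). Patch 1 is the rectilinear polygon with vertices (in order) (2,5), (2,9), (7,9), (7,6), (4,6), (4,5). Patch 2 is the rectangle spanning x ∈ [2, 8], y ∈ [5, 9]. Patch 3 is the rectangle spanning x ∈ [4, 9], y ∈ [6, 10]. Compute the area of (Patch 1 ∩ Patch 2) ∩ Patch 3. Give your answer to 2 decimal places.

9.00

The region (Patch 1 ∩ Patch 2) ∩ Patch 3 is the polygon with vertices (7,9), (7,6), (4,6), (4,9).
By the shoelace formula its area is 9.00.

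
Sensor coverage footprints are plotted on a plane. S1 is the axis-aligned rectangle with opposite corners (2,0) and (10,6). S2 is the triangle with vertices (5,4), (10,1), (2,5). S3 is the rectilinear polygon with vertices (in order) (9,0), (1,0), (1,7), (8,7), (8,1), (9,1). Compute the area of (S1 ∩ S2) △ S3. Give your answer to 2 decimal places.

|S1 ∩ S2| = 2.
|(S1 ∩ S2) ∩ S3| = 1.8.
|(S1 ∩ S2) △ S3| = 2 + 50 − 3.6 = 48.40.

48.40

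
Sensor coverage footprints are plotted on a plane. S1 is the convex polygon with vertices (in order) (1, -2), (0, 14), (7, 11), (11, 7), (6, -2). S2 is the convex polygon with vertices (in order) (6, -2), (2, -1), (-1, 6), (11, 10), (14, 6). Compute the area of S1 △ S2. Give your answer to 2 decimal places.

67.13

|S1| = 115, |S2| = 102.5, |S1∩S2| = 75.1845.
|S1 △ S2| = |S1| + |S2| − 2·|S1∩S2| = 115 + 102.5 − 150.369 = 67.13.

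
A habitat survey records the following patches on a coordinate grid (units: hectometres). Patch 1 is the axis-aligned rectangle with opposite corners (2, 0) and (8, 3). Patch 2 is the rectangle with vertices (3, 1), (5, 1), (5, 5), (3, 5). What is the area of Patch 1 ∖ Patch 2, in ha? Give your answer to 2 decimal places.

14.00

|Patch 1∩Patch 2|: x∈[3,5], y∈[1,3] → 2·2 = 4.
|Patch 1| = 18.
|Patch 1 ∖ Patch 2| = |Patch 1| − |Patch 1∩Patch 2| = 18 − 4 = 14.00.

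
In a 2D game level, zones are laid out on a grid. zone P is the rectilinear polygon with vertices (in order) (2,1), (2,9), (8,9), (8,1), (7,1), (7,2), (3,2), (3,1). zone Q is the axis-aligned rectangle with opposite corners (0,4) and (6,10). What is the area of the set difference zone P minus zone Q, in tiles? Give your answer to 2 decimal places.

24.00

|zone P| = 44, |zone P∩zone Q| = 20.
|zone P ∖ zone Q| = |zone P| − |zone P∩zone Q| = 44 − 20 = 24.00.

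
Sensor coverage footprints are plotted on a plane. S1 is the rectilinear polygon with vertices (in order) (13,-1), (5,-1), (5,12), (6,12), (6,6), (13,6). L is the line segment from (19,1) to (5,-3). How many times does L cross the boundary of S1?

2

The segment meets the boundary at (12,-1), (13,-0.714).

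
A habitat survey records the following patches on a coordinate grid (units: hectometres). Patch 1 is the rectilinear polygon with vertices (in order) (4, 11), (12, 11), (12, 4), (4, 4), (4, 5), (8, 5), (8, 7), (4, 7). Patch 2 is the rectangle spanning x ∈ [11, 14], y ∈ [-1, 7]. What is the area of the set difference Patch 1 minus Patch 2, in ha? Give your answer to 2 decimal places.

|Patch 1| = 48, |Patch 1∩Patch 2| = 3.
|Patch 1 ∖ Patch 2| = |Patch 1| − |Patch 1∩Patch 2| = 48 − 3 = 45.00.

45.00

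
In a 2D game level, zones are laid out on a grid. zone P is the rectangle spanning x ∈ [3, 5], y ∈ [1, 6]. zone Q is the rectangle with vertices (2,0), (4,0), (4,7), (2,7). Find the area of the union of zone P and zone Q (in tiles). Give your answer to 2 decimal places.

By inclusion–exclusion:
Individual areas: |zone P| = 10, |zone Q| = 14.
|zone P∩zone Q|: x∈[3,4], y∈[1,6] → 1·5 = 5.
|zone P ∪ zone Q| = 24 − 5 = 19.00.

19.00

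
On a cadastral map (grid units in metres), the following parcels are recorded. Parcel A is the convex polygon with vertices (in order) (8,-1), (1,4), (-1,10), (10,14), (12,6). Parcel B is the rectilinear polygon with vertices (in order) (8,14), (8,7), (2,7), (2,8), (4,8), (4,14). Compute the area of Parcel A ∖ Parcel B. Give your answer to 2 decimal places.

93.32

|Parcel A| = 117.5, |Parcel A∩Parcel B| = 24.1818.
|Parcel A ∖ Parcel B| = |Parcel A| − |Parcel A∩Parcel B| = 117.5 − 24.1818 = 93.32.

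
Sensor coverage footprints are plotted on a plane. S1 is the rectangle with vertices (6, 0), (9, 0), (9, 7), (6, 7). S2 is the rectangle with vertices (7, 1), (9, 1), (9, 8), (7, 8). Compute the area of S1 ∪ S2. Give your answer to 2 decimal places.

23.00

By inclusion–exclusion:
Individual areas: |S1| = 21, |S2| = 14.
|S1∩S2|: x∈[7,9], y∈[1,7] → 2·6 = 12.
|S1 ∪ S2| = 35 − 12 = 23.00.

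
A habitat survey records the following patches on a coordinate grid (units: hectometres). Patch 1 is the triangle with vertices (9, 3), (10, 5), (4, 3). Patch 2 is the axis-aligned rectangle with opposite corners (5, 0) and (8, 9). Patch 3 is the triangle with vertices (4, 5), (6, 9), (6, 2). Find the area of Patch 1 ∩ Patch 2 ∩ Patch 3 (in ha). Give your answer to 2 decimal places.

The intersection is the polygon with vertices (5.333,3), (5.091,3.364), (6,3.667), (6,3).
By the shoelace formula its area is 0.42.

0.42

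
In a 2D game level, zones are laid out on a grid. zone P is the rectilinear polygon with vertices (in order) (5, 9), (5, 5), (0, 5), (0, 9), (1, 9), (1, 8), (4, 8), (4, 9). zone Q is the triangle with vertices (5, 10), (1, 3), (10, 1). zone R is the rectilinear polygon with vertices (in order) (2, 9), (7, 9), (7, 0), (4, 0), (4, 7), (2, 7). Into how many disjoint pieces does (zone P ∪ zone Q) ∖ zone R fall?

3

(zone P ∪ zone Q) ∖ zone R splits into 3 disjoint pieces (area 16.8571, area 0.5635, area 7.1).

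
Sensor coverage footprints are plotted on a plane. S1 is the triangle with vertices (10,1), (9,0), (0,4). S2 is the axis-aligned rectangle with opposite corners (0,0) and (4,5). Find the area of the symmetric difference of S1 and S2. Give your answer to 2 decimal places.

|S1| = 6.5, |S2| = 20, |S1∩S2| = 1.1556.
|S1 △ S2| = |S1| + |S2| − 2·|S1∩S2| = 6.5 + 20 − 2.3111 = 24.19.

24.19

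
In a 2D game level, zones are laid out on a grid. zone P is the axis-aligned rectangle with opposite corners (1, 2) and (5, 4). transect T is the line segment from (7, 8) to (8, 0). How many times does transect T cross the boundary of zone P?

The segment lies entirely outside zone P and never meets its boundary.

0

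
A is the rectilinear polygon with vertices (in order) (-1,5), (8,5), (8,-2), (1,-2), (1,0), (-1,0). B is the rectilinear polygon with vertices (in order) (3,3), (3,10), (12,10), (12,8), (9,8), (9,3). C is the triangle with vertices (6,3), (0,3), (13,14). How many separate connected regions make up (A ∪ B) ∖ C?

3

(A ∪ B) ∖ C splits into 3 disjoint pieces (area 11.7622, area 4.3636, area 52.4351).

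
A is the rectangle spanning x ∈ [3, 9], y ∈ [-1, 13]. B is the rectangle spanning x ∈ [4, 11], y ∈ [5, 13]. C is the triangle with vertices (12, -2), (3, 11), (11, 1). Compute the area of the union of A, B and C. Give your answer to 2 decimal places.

By inclusion–exclusion:
Individual areas: |A| = 84, |B| = 56, |C| = 7.
|A∩B|: x∈[4,9], y∈[5,13] → 5·8 = 40.
|A∩C| = 3.5.
|B∩C| = 1.8412.
|A∩B∩C| = 1.8412.
|A ∪ B ∪ C| = 147 − 45.3412 + 1.8412 = 103.50.

103.50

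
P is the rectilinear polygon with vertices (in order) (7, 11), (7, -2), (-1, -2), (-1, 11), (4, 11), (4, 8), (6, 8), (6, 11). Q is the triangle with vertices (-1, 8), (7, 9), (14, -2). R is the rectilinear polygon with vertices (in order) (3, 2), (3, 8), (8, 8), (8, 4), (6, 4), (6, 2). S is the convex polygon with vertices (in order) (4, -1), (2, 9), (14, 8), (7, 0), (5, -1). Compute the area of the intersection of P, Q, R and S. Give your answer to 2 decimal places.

The intersection is the polygon with vertices (3,8), (4,8), (6,8), (7,8), (7,4), (6,4), (6,3.333), (3,5.333).
By the shoelace formula its area is 15.00.

15.00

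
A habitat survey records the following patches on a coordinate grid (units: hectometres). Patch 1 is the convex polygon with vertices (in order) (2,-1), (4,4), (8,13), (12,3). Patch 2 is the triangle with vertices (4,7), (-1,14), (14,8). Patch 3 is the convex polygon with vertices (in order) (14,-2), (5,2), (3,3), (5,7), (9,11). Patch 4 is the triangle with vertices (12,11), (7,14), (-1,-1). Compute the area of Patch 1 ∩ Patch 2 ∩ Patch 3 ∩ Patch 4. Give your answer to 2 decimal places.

6.75

The intersection is the polygon with vertices (9.663,8.843), (8.112,7.411), (5.395,7.139), (5.6,7.6), (8.286,10.286), (9.238,9.905).
By the shoelace formula its area is 6.75.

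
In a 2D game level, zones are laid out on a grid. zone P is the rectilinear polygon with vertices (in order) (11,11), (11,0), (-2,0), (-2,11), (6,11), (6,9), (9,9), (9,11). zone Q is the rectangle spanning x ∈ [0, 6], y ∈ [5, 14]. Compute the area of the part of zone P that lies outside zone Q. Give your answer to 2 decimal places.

101.00

|zone P| = 137, |zone P∩zone Q| = 36.
|zone P ∖ zone Q| = |zone P| − |zone P∩zone Q| = 137 − 36 = 101.00.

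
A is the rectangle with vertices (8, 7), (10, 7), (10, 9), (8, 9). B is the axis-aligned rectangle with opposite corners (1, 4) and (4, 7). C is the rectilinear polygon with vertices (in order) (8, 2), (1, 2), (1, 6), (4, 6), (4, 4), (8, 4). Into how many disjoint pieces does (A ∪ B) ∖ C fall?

(A ∪ B) ∖ C splits into 2 disjoint pieces (area 4, area 3).

2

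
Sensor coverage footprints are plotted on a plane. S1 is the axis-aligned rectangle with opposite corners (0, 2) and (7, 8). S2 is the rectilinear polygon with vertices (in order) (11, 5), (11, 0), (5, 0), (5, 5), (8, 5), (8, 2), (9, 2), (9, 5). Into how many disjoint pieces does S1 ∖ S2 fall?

1

S1 ∖ S2 is a single connected region.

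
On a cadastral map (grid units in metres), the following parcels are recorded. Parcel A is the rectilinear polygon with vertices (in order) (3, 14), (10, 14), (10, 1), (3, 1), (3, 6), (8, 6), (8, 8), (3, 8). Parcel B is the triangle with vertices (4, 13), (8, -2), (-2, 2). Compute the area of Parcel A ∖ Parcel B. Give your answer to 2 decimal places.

55.92

|Parcel A| = 81, |Parcel A∩Parcel B| = 25.0833.
|Parcel A ∖ Parcel B| = |Parcel A| − |Parcel A∩Parcel B| = 81 − 25.0833 = 55.92.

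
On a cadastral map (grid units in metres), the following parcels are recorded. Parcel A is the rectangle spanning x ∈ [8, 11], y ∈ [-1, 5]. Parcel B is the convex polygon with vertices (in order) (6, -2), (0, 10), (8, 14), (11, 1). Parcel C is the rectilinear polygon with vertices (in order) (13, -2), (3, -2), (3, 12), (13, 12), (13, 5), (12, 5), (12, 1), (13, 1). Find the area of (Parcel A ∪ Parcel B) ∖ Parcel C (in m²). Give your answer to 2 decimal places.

15.71

|Parcel A ∪ Parcel B| = 102.1462.
|(Parcel A ∪ Parcel B) ∩ Parcel C| = 86.4346.
|(Parcel A ∪ Parcel B) ∖ Parcel C| = 102.1462 − 86.4346 = 15.71.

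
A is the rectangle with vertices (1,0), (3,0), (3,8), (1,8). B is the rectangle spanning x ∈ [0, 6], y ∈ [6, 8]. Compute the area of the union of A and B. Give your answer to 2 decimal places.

By inclusion–exclusion:
Individual areas: |A| = 16, |B| = 12.
|A∩B|: x∈[1,3], y∈[6,8] → 2·2 = 4.
|A ∪ B| = 28 − 4 = 24.00.

24.00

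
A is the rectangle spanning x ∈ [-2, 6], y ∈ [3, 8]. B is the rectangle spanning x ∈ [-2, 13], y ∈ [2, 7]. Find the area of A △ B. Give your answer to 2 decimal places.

51.00

|A∩B|: x∈[-2,6], y∈[3,7] → 8·4 = 32.
|A △ B| = |A| + |B| − 2·|A∩B| = 40 + 75 − 64 = 51.00.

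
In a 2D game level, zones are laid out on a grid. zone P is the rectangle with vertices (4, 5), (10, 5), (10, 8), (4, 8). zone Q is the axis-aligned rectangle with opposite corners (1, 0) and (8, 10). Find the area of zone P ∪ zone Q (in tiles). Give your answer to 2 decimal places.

By inclusion–exclusion:
Individual areas: |zone P| = 18, |zone Q| = 70.
|zone P∩zone Q|: x∈[4,8], y∈[5,8] → 4·3 = 12.
|zone P ∪ zone Q| = 88 − 12 = 76.00.

76.00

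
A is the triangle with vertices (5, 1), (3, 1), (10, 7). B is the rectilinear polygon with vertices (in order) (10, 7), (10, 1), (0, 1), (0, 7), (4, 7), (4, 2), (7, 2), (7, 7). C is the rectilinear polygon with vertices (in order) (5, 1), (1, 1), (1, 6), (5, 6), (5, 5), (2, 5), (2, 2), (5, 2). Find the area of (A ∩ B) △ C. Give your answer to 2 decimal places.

11.54

|A ∩ B| = 3.3762.
|(A ∩ B) ∩ C| = 1.4167.
|(A ∩ B) △ C| = 3.3762 + 11 − 2.8333 = 11.54.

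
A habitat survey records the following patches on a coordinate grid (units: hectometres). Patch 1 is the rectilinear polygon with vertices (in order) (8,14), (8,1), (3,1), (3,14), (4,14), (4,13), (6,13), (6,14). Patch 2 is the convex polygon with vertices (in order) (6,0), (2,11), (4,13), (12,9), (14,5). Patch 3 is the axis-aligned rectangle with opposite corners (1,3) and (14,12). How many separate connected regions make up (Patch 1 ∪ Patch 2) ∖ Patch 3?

(Patch 1 ∪ Patch 2) ∖ Patch 3 splits into 2 disjoint pieces (area 13.4318, area 8).

2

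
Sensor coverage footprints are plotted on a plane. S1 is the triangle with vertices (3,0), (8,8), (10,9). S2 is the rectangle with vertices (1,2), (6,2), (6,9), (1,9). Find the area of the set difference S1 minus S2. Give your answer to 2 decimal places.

|S1| = 5.5, |S1∩S2| = 1.1087.
|S1 ∖ S2| = |S1| − |S1∩S2| = 5.5 − 1.1087 = 4.39.

4.39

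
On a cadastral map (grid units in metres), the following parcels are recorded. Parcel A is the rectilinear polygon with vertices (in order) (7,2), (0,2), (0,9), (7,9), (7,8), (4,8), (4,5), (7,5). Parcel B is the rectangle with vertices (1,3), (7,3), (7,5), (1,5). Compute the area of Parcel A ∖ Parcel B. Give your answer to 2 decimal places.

|Parcel A| = 40, |Parcel A∩Parcel B| = 12.
|Parcel A ∖ Parcel B| = |Parcel A| − |Parcel A∩Parcel B| = 40 − 12 = 28.00.

28.00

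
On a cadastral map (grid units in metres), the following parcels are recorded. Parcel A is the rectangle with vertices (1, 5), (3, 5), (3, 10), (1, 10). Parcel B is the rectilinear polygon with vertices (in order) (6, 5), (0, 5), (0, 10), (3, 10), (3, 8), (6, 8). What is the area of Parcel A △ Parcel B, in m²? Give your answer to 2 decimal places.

14.00

|Parcel A| = 10, |Parcel B| = 24, |Parcel A∩Parcel B| = 10.
|Parcel A △ Parcel B| = |Parcel A| + |Parcel B| − 2·|Parcel A∩Parcel B| = 10 + 24 − 20 = 14.00.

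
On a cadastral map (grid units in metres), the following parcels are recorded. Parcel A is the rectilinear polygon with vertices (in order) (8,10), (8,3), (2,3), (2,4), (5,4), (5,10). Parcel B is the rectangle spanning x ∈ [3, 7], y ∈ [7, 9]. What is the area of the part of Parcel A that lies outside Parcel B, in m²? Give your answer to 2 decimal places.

|Parcel A| = 24, |Parcel A∩Parcel B| = 4.
|Parcel A ∖ Parcel B| = |Parcel A| − |Parcel A∩Parcel B| = 24 − 4 = 20.00.

20.00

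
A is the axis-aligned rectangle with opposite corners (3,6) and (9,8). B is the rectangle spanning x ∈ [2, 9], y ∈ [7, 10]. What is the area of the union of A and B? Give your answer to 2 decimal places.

27.00

By inclusion–exclusion:
Individual areas: |A| = 12, |B| = 21.
|A∩B|: x∈[3,9], y∈[7,8] → 6·1 = 6.
|A ∪ B| = 33 − 6 = 27.00.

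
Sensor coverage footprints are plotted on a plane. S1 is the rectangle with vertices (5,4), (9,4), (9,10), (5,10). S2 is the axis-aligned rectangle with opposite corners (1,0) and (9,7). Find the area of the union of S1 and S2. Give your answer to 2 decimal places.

By inclusion–exclusion:
Individual areas: |S1| = 24, |S2| = 56.
|S1∩S2|: x∈[5,9], y∈[4,7] → 4·3 = 12.
|S1 ∪ S2| = 80 − 12 = 68.00.

68.00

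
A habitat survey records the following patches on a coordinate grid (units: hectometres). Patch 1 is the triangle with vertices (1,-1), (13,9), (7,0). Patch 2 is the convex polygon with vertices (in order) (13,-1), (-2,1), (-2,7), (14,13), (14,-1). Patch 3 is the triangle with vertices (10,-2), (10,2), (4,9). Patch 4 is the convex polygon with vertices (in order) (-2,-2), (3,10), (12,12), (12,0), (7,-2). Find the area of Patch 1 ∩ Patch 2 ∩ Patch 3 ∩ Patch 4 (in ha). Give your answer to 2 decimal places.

The intersection is the polygon with vertices (6.812,3.844), (7.75,4.625), (9.062,3.094), (8.05,1.575).
By the shoelace formula its area is 3.32.

3.32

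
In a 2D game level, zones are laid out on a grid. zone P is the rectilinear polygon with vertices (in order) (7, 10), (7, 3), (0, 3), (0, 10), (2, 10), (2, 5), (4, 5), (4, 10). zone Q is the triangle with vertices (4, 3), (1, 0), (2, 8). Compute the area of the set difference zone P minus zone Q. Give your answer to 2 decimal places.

|zone P| = 39, |zone P∩zone Q| = 4.7625.
|zone P ∖ zone Q| = |zone P| − |zone P∩zone Q| = 39 − 4.7625 = 34.24.

34.24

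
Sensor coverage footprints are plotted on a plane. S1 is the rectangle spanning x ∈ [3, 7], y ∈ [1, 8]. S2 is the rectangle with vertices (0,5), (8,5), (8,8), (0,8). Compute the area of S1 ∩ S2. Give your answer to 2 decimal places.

|S1∩S2|: x∈[3,7], y∈[5,8] → 4·3 = 12.

12.00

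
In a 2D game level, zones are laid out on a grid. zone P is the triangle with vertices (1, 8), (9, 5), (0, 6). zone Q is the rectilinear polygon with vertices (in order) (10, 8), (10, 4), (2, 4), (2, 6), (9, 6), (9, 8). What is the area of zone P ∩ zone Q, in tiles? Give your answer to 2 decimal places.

The intersection is the polygon with vertices (9,5), (2,5.778), (2,6), (6.333,6).
By the shoelace formula its area is 2.94.

2.94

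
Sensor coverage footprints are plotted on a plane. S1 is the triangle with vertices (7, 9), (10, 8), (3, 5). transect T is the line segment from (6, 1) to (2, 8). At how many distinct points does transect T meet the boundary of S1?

The segment meets the boundary at (3.455,5.455), (3.574,5.246).

2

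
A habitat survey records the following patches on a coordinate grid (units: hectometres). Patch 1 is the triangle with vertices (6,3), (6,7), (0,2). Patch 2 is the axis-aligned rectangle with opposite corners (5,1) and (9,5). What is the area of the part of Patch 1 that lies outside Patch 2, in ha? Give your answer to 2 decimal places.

|Patch 1| = 12, |Patch 1∩Patch 2| = 2.0833.
|Patch 1 ∖ Patch 2| = |Patch 1| − |Patch 1∩Patch 2| = 12 − 2.0833 = 9.92.

9.92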